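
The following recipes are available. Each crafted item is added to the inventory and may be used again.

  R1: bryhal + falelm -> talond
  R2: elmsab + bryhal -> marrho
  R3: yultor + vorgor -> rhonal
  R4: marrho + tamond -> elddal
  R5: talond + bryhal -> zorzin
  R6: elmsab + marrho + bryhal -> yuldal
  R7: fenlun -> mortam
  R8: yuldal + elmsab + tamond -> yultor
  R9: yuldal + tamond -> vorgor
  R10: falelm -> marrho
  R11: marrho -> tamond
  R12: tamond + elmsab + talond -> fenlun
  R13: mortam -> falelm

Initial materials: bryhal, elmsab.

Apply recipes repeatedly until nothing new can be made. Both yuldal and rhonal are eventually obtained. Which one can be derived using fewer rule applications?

yuldal: Using R2, elmsab and bryhal make marrho. Using R6, elmsab, marrho, and bryhal make yuldal. [2 rule applications]
rhonal: Using R2, elmsab and bryhal make marrho. elmsab + marrho + bryhal -> yuldal (R6). marrho -> tamond (R11). yuldal + tamond -> vorgor (R9). yuldal + elmsab + tamond -> yultor (R8). Using R3, yultor and vorgor make rhonal. [6 rule applications]
yuldal needs fewer.

yuldal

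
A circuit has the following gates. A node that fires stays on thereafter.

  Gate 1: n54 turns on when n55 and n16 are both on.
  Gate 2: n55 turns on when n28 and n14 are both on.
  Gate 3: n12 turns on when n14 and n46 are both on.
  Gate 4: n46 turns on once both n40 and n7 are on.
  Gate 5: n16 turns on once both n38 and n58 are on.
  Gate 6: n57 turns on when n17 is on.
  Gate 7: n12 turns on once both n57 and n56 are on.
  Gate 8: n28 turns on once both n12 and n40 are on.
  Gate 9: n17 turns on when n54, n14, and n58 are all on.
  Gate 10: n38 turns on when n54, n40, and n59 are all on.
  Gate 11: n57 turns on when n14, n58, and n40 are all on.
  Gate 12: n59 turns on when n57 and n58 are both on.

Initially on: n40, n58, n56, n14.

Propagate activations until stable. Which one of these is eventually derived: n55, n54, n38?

n55

Gate 11: n14, n58, and n40 on → n57 on.
Gate 7: n57 and n56 on → n12 on.
n12 and n40 are on, so n28 turns on (Gate 8).
Gate 2: n28 and n14 on → n55 on.
n54 would need n55 and n16 (Gate 1), but n16 never turns on. n38 would need n54, n40, and n59 (Gate 10), but n54 never turns on.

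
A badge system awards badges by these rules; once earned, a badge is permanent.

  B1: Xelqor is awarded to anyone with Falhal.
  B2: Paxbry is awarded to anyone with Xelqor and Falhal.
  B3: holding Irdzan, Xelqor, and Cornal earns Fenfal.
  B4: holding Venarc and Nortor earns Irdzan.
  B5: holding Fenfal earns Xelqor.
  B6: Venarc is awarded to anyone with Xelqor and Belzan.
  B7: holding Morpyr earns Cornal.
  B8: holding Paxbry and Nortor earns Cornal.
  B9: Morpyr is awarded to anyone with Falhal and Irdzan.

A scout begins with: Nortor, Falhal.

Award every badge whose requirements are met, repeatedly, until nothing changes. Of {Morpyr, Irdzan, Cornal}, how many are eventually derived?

1

With Falhal, Xelqor is earned (B1).
With Xelqor and Falhal, Paxbry is earned (B2).
With Paxbry and Nortor, Cornal is earned (B8).
Morpyr would need Falhal and Irdzan (B9), but Irdzan is never earned.
Irdzan would need Venarc and Nortor (B4), but Venarc is never earned.
Cornal: reached.
Reached: Cornal — 1 of the 3.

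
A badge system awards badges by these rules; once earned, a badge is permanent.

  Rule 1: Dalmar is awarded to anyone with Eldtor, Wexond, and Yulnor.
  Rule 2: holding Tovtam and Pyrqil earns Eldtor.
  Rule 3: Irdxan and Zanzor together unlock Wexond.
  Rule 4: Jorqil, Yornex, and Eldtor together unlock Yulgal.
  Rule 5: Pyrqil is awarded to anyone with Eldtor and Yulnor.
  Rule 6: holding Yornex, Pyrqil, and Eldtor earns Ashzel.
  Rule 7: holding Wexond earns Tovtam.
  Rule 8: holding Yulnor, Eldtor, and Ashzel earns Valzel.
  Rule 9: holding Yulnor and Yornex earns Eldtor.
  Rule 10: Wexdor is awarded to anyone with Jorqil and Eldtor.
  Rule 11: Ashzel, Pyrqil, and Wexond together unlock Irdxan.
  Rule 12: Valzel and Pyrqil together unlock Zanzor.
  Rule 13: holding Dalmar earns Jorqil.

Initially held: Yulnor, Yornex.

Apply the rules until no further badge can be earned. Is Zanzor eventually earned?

Yes

With Yulnor and Yornex, Eldtor is earned (Rule 9).
With Eldtor and Yulnor, Pyrqil is earned (Rule 5).
With Yornex, Pyrqil, and Eldtor, Ashzel is earned (Rule 6).
With Yulnor, Eldtor, and Ashzel, Valzel is earned (Rule 8).
With Valzel and Pyrqil, Zanzor is earned (Rule 12).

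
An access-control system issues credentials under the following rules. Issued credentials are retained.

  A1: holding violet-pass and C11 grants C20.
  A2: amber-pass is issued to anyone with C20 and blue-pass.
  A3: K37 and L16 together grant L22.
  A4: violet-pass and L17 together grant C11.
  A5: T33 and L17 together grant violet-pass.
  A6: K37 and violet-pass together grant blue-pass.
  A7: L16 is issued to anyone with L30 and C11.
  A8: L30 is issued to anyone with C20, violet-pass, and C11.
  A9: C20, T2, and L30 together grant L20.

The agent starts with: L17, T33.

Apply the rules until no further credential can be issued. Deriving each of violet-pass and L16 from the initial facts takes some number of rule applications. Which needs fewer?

violet-pass: Holding T33 and L17 grants violet-pass (A5). [1 rule application]
L16: Holding T33 and L17 grants violet-pass (A5). Holding violet-pass and L17 grants C11 (A4). Holding violet-pass and C11 grants C20 (A1). Holding C20, violet-pass, and C11 grants L30 (A8). Holding L30 and C11 grants L16 (A7). [5 rule applications]
violet-pass needs fewer.

violet-pass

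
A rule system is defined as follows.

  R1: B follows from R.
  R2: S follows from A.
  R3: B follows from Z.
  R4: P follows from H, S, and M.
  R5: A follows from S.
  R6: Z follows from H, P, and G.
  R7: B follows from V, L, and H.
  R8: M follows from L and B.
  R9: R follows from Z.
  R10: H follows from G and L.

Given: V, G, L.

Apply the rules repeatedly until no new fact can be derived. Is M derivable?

G and L hold, so H follows (R10).
V, L, and H hold, so B follows (R7).
L and B hold, so M follows (R8).

Yes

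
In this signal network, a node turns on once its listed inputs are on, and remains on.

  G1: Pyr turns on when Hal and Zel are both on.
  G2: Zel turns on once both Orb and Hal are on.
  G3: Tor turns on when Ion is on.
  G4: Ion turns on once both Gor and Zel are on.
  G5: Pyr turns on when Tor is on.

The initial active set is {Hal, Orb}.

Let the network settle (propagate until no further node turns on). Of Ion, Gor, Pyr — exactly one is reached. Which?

Pyr

Orb and Hal are on, so Zel turns on (G2).
G1: Hal and Zel on → Pyr on.
Ion would need Gor and Zel (G4), but Gor never turns on. No rule produces Gor, and it is not given.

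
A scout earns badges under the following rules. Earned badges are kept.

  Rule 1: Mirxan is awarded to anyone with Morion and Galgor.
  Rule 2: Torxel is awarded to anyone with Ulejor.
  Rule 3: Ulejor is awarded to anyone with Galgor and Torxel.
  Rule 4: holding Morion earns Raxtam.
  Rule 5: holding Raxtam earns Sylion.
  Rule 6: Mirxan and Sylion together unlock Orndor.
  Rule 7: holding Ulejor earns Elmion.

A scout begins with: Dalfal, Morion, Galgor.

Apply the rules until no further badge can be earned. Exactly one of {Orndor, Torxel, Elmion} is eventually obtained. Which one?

Orndor

With Morion, Raxtam is earned (Rule 4).
With Morion and Galgor, Mirxan is earned (Rule 1).
With Raxtam, Sylion is earned (Rule 5).
With Mirxan and Sylion, Orndor is earned (Rule 6).
Torxel would need Ulejor (Rule 2), but Ulejor is never earned. Elmion would need Ulejor (Rule 7), but Ulejor is never earned.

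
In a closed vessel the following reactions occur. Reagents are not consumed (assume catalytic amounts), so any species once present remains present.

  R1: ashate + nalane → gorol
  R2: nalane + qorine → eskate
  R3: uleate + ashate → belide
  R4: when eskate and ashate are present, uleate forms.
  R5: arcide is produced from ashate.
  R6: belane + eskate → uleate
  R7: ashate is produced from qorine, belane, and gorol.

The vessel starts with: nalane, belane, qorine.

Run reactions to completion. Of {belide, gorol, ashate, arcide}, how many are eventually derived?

0

belide would need uleate and ashate (R3), but ashate never forms.
gorol would need ashate and nalane (R1), but ashate never forms.
ashate would need qorine, belane, and gorol (R7), but gorol never forms.
arcide would need ashate (R5), but ashate never forms.
None of the 4 are reached.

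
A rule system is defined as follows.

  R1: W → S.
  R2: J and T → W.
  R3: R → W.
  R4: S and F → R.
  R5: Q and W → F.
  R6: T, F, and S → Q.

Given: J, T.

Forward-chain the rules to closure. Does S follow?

Yes

J and T hold, so W follows (R2).
From W, R1 gives S.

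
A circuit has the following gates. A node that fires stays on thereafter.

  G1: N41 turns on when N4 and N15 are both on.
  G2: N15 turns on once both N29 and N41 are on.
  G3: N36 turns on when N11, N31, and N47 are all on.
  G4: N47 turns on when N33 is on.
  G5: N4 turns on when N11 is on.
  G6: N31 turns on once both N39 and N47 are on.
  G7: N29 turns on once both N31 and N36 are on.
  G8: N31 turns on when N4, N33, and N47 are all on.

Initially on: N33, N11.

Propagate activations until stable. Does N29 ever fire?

Yes

N11 is on, so N4 turns on (G5).
N33 is on, so N47 turns on (G4).
G8: N4, N33, and N47 on → N31 on.
N11, N31, and N47 are on, so N36 turns on (G3).
N31 and N36 are on, so N29 turns on (G7).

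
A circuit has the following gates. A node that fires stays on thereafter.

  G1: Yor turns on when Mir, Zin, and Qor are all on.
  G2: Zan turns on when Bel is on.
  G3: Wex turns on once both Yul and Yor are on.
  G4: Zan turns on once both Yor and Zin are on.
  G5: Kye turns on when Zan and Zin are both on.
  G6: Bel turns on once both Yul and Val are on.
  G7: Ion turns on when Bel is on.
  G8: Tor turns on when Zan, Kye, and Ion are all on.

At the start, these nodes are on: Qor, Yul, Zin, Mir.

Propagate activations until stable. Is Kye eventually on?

Yes

G1: Mir, Zin, and Qor on → Yor on.
G4: Yor and Zin on → Zan on.
Zan and Zin are on, so Kye turns on (G5).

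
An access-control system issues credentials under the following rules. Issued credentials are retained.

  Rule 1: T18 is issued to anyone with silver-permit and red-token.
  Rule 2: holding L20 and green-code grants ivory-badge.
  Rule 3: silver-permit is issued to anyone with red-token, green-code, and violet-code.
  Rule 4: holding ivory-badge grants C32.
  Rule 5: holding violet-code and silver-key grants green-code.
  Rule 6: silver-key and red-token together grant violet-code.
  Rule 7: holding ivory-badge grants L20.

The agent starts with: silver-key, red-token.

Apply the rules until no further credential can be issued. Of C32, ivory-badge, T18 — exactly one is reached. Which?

T18

Holding silver-key and red-token grants violet-code (Rule 6).
Holding violet-code and silver-key grants green-code (Rule 5).
Holding red-token, green-code, and violet-code grants silver-permit (Rule 3).
Holding silver-permit and red-token grants T18 (Rule 1).
C32 would need ivory-badge (Rule 4), but ivory-badge is never granted. ivory-badge would need L20 and green-code (Rule 2), but L20 is never granted.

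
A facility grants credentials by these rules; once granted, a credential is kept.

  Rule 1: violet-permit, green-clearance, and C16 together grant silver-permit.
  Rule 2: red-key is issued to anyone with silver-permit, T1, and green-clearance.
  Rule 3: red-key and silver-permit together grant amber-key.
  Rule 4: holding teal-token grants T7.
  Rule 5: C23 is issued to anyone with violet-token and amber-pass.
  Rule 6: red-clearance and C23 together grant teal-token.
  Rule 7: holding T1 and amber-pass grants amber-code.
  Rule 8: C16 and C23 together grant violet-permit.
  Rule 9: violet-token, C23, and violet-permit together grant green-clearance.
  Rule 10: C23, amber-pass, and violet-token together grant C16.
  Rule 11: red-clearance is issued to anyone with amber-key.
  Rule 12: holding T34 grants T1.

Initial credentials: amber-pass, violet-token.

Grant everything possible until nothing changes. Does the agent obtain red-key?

No

red-key would need silver-permit, T1, and green-clearance (Rule 2), but T1 is never granted.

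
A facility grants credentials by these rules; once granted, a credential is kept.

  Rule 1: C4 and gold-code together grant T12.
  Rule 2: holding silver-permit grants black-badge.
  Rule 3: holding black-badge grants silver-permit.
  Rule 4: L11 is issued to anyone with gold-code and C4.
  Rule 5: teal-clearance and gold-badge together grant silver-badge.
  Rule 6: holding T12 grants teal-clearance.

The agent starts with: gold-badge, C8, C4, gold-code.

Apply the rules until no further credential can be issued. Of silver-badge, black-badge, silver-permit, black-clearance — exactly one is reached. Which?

silver-badge

Holding C4 and gold-code grants T12 (Rule 1).
Holding T12 grants teal-clearance (Rule 6).
Holding teal-clearance and gold-badge grants silver-badge (Rule 5).
silver-permit would need black-badge (Rule 3), but black-badge is never granted. black-badge would need silver-permit (Rule 2), but silver-permit is never granted. No rule produces black-clearance, and it is not given.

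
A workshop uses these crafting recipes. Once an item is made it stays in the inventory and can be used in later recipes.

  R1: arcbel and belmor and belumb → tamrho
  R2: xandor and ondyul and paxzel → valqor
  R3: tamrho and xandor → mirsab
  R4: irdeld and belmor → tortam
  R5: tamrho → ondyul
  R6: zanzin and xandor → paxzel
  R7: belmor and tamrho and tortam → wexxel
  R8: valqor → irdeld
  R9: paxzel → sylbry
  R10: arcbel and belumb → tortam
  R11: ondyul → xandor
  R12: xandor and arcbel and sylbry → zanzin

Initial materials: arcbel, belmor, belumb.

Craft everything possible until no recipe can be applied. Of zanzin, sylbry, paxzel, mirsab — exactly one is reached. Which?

Using R1, arcbel, belmor, and belumb make tamrho.
Using R5, tamrho makes ondyul.
Using R11, ondyul makes xandor.
tamrho and xandor → mirsab (R3).
sylbry would need paxzel (R9), but paxzel is never obtained. paxzel would need zanzin and xandor (R6), but zanzin is never obtained. zanzin would need xandor, arcbel, and sylbry (R12), but sylbry is never obtained.

mirsab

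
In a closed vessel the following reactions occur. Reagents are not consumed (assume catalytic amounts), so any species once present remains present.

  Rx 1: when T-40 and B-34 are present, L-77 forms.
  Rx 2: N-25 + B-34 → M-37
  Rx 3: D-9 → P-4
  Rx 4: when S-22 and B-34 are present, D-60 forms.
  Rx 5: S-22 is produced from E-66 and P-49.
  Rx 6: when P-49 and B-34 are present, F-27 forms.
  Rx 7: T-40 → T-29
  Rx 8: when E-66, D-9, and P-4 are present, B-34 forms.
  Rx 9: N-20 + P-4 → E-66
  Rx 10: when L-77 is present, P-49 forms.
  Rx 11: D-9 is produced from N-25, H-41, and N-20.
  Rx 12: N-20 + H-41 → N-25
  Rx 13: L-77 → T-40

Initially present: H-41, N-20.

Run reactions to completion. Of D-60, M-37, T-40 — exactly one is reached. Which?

M-37

N-20 and H-41 present → N-25 forms (Rx 12).
N-25, H-41, and N-20 present → D-9 forms (Rx 11).
D-9 present → P-4 forms (Rx 3).
N-20 and P-4 present → E-66 forms (Rx 9).
E-66, D-9, and P-4 present → B-34 forms (Rx 8).
N-25 and B-34 present → M-37 forms (Rx 2).
D-60 would need S-22 and B-34 (Rx 4), but S-22 never forms. T-40 would need L-77 (Rx 13), but L-77 never forms.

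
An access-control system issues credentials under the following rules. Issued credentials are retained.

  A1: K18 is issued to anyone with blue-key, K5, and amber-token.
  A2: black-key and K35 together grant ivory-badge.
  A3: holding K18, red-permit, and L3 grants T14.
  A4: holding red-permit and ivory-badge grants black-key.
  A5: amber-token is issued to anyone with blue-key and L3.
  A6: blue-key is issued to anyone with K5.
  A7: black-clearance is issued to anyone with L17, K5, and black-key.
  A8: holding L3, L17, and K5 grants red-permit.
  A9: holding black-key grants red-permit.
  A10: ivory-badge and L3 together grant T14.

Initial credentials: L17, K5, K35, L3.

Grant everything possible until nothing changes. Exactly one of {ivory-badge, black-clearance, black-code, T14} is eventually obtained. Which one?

T14

Holding K5 grants blue-key (A6).
Holding L3, L17, and K5 grants red-permit (A8).
Holding blue-key and L3 grants amber-token (A5).
Holding blue-key, K5, and amber-token grants K18 (A1).
Holding K18, red-permit, and L3 grants T14 (A3).
ivory-badge would need black-key and K35 (A2), but black-key is never granted. black-clearance would need L17, K5, and black-key (A7), but black-key is never granted. No rule produces black-code, and it is not given.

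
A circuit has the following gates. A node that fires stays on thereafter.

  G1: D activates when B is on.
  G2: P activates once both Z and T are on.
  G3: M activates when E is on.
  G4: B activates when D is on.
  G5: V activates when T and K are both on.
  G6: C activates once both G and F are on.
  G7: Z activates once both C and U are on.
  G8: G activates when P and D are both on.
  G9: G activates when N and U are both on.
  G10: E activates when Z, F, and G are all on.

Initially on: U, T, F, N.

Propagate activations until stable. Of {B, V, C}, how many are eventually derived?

1

G9: N and U on → G on.
G and F are on, so C activates (G6).
B would need D (G4), but D never turns on.
V would need T and K (G5), but K never turns on.
C: reached.
Reached: C — 1 of the 3.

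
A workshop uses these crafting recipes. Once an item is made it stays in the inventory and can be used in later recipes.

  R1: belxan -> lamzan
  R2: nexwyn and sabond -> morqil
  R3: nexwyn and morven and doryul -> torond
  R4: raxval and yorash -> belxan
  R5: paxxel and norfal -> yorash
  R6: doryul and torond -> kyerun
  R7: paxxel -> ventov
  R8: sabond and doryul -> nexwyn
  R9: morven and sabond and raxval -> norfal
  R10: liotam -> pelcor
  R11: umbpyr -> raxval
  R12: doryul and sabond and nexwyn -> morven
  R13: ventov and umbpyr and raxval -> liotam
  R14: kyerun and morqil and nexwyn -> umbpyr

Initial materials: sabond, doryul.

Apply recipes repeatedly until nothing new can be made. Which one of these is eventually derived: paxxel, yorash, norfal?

Using R8, sabond and doryul make nexwyn.
Using R12, doryul, sabond, and nexwyn make morven.
nexwyn and sabond -> morqil (R2).
Using R3, nexwyn, morven, and doryul make torond.
Using R6, doryul and torond make kyerun.
Using R14, kyerun, morqil, and nexwyn make umbpyr.
Using R11, umbpyr makes raxval.
morven and sabond and raxval -> norfal (R9).
yorash would need paxxel and norfal (R5), but paxxel is never obtained. No rule produces paxxel, and it is not given.

norfal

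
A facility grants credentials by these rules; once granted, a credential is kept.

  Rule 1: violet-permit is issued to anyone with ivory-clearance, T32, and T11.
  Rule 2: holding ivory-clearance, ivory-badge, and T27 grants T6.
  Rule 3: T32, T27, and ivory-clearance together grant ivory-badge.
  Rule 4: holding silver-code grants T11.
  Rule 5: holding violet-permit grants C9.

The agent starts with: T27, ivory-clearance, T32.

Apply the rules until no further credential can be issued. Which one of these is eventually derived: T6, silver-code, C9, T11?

T6

Holding T32, T27, and ivory-clearance grants ivory-badge (Rule 3).
Holding ivory-clearance, ivory-badge, and T27 grants T6 (Rule 2).
T11 would need silver-code (Rule 4), but silver-code is never granted. No rule produces silver-code, and it is not given. C9 would need violet-permit (Rule 5), but violet-permit is never granted.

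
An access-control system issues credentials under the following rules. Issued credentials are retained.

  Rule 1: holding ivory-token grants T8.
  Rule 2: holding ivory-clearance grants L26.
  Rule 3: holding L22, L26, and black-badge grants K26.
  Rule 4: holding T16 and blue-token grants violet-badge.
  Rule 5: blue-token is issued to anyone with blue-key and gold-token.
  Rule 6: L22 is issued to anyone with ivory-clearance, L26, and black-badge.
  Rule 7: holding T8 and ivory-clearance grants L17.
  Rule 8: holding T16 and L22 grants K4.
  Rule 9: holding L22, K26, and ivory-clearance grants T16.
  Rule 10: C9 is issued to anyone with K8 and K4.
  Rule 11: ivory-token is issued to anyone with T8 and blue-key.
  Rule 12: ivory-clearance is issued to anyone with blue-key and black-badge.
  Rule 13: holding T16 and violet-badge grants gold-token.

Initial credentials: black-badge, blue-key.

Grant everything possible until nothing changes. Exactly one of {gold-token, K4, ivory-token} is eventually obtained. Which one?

Holding blue-key and black-badge grants ivory-clearance (Rule 12).
Holding ivory-clearance grants L26 (Rule 2).
Holding ivory-clearance, L26, and black-badge grants L22 (Rule 6).
Holding L22, L26, and black-badge grants K26 (Rule 3).
Holding L22, K26, and ivory-clearance grants T16 (Rule 9).
Holding T16 and L22 grants K4 (Rule 8).
ivory-token would need T8 and blue-key (Rule 11), but T8 is never granted. gold-token would need T16 and violet-badge (Rule 13), but violet-badge is never granted.

K4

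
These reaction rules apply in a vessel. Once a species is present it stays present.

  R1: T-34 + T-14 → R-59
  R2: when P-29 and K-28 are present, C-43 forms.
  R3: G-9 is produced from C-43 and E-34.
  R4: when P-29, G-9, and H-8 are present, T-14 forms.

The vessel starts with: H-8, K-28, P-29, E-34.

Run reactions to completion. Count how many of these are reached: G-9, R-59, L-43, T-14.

2

P-29 and K-28 present → C-43 forms (R2).
C-43 and E-34 present → G-9 forms (R3).
P-29, G-9, and H-8 present → T-14 forms (R4).
G-9: reached.
R-59 would need T-34 and T-14 (R1), but T-34 never forms.
No rule produces L-43, and it is not given.
T-14: reached.
Reached: G-9 and T-14 — 2 of the 4.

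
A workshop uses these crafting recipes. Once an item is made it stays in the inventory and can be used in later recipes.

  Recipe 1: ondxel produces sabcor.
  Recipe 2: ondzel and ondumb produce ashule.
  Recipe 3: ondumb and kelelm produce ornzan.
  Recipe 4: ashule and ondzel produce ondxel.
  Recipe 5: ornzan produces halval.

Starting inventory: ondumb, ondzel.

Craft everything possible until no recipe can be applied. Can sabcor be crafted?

Yes

Using Recipe 2, ondzel and ondumb make ashule.
Using Recipe 4, ashule and ondzel make ondxel.
ondxel → sabcor (Recipe 1).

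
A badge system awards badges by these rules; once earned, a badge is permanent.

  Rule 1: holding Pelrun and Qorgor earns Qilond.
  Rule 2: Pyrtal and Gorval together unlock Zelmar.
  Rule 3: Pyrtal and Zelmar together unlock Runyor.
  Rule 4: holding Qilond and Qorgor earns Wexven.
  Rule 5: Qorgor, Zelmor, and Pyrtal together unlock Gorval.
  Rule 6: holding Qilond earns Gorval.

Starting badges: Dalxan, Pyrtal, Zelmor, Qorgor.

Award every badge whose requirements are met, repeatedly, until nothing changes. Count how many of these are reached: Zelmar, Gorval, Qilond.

With Qorgor, Zelmor, and Pyrtal, Gorval is earned (Rule 5).
With Pyrtal and Gorval, Zelmar is earned (Rule 2).
Zelmar: reached.
Gorval: reached.
Qilond would need Pelrun and Qorgor (Rule 1), but Pelrun is never earned.
Reached: Zelmar and Gorval — 2 of the 3.

2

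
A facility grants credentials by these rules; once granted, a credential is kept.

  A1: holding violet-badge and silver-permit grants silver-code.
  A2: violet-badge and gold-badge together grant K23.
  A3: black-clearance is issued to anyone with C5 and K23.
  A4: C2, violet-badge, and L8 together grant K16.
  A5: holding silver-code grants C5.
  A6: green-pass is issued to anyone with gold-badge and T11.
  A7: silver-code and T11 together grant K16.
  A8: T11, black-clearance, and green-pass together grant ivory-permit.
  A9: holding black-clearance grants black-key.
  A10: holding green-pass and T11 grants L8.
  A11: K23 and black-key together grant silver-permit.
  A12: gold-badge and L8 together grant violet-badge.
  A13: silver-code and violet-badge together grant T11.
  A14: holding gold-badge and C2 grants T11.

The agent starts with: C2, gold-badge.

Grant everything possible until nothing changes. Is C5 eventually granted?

C5 would need silver-code (A5), but silver-code is never granted.

No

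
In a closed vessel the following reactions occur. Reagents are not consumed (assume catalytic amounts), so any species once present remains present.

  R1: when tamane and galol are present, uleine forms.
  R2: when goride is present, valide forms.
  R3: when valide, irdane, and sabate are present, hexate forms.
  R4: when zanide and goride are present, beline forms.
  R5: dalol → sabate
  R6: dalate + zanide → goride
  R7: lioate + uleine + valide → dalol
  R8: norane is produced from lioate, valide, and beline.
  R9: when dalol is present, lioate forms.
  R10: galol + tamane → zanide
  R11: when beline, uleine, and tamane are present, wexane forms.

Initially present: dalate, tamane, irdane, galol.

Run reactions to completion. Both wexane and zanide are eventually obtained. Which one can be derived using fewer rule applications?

zanide: galol and tamane present → zanide forms (R10). [1 rule application]
wexane: tamane and galol present → uleine forms (R1). galol and tamane present → zanide forms (R10). dalate and zanide present → goride forms (R6). zanide and goride present → beline forms (R4). beline, uleine, and tamane present → wexane forms (R11). [5 rule applications]
zanide needs fewer.

zanide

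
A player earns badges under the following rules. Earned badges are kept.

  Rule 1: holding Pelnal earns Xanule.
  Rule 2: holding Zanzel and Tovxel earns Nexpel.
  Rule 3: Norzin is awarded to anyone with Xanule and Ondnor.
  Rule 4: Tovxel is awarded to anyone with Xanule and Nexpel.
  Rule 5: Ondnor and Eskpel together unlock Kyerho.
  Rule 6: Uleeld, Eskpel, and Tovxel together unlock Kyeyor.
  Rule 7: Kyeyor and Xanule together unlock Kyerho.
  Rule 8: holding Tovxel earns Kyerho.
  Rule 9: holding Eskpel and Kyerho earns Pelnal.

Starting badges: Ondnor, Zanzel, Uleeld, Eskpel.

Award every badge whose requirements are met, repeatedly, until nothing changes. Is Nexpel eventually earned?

Nexpel would need Zanzel and Tovxel (Rule 2), but Tovxel is never earned.

No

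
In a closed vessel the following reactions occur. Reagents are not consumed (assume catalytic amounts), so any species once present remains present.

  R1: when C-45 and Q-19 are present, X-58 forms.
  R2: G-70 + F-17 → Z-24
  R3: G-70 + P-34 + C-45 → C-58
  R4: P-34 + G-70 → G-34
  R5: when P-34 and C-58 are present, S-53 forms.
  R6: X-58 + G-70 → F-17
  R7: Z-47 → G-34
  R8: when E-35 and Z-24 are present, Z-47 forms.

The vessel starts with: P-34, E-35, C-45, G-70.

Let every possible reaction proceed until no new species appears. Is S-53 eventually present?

Yes

G-70, P-34, and C-45 present → C-58 forms (R3).
P-34 and C-58 present → S-53 forms (R5).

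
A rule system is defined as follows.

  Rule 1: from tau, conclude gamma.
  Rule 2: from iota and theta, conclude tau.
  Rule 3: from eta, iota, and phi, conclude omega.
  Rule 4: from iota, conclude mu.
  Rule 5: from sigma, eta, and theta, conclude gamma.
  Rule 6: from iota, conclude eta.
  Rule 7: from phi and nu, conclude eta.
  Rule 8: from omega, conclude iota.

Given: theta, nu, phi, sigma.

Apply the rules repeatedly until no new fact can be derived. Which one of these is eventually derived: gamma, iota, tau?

From phi and nu, Rule 7 gives eta.
From sigma, eta, and theta, Rule 5 gives gamma.
tau would need iota and theta (Rule 2), but iota is never established. iota would need omega (Rule 8), but omega is never established.

gamma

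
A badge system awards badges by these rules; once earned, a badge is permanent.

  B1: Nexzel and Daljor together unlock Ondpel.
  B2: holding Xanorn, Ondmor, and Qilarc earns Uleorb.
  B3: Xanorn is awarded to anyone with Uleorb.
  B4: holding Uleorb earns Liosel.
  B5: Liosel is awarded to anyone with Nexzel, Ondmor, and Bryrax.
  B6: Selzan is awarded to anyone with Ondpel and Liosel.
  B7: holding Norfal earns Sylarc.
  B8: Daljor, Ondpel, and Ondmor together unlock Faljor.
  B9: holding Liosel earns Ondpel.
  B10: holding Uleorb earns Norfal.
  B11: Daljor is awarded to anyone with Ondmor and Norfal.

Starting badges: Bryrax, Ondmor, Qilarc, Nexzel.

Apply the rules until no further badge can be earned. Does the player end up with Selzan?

With Nexzel, Ondmor, and Bryrax, Liosel is earned (B5).
With Liosel, Ondpel is earned (B9).
With Ondpel and Liosel, Selzan is earned (B6).

Yes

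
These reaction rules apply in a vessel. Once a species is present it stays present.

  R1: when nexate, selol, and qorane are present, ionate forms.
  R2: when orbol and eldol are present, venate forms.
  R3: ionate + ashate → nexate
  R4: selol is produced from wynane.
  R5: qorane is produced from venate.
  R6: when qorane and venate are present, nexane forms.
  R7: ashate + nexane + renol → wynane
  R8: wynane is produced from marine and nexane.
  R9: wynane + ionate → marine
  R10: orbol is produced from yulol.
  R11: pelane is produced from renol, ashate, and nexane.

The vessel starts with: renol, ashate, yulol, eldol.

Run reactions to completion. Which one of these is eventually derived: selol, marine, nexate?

selol

yulol present → orbol forms (R10).
orbol and eldol present → venate forms (R2).
venate present → qorane forms (R5).
qorane and venate present → nexane forms (R6).
ashate, nexane, and renol present → wynane forms (R7).
wynane present → selol forms (R4).
marine would need wynane and ionate (R9), but ionate never forms. nexate would need ionate and ashate (R3), but ionate never forms.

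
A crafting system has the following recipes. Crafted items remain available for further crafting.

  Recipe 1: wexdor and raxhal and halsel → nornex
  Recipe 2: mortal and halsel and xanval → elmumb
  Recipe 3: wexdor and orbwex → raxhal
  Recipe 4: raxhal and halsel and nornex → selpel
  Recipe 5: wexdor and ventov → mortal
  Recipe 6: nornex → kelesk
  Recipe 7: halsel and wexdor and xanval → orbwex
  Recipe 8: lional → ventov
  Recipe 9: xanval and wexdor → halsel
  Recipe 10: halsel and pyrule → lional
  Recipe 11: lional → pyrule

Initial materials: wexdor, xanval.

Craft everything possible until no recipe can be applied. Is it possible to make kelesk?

xanval and wexdor → halsel (Recipe 9).
Using Recipe 7, halsel, wexdor, and xanval make orbwex.
wexdor and orbwex → raxhal (Recipe 3).
Using Recipe 1, wexdor, raxhal, and halsel make nornex.
nornex → kelesk (Recipe 6).

Yes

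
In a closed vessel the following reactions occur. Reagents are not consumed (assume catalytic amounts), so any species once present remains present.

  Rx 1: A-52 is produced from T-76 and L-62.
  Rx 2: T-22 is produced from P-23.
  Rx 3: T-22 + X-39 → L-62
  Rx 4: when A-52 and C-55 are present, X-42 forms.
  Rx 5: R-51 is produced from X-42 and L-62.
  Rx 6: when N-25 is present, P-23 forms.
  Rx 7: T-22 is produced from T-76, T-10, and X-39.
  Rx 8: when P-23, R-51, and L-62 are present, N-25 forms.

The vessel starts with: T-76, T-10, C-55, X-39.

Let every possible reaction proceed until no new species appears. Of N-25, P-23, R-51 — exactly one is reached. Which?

T-76, T-10, and X-39 present → T-22 forms (Rx 7).
T-22 and X-39 present → L-62 forms (Rx 3).
T-76 and L-62 present → A-52 forms (Rx 1).
A-52 and C-55 present → X-42 forms (Rx 4).
X-42 and L-62 present → R-51 forms (Rx 5).
N-25 would need P-23, R-51, and L-62 (Rx 8), but P-23 never forms. P-23 would need N-25 (Rx 6), but N-25 never forms.

R-51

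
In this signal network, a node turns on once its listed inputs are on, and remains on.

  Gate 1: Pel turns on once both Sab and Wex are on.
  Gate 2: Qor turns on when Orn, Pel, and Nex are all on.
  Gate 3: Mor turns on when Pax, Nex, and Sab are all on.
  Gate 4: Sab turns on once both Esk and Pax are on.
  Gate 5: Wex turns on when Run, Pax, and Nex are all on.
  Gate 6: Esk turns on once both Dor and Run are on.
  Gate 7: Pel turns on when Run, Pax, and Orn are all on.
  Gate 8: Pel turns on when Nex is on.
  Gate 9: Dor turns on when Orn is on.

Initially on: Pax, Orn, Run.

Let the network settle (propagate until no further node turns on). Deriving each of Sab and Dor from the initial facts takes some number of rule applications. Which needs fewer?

Dor: Orn is on, so Dor turns on (Gate 9). [1 rule application]
Sab: Orn is on, so Dor turns on (Gate 9). Dor and Run are on, so Esk turns on (Gate 6). Esk and Pax are on, so Sab turns on (Gate 4). [3 rule applications]
Dor needs fewer.

Dor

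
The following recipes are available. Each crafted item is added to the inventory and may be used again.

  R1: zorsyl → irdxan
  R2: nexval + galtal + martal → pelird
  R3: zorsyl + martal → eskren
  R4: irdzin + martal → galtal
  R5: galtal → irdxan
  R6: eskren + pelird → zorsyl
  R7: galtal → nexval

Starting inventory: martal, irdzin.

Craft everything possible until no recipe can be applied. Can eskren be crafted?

No

eskren would need zorsyl and martal (R3), but zorsyl is never obtained.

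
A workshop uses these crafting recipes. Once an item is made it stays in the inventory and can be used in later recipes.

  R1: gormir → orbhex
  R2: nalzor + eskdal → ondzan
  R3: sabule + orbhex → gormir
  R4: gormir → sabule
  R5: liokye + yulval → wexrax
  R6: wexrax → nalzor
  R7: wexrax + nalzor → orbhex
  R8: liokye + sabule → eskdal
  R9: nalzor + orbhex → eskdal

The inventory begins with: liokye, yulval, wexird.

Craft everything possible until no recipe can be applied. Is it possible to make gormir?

gormir would need sabule and orbhex (R3), but sabule is never obtained.

No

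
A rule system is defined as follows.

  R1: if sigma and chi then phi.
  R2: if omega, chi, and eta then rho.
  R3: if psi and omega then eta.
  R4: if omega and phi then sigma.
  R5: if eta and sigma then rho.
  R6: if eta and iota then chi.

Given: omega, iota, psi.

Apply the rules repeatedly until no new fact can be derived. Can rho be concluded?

Yes

From psi and omega, R3 gives eta.
eta and iota hold, so chi follows (R6).
omega, chi, and eta hold, so rho follows (R2).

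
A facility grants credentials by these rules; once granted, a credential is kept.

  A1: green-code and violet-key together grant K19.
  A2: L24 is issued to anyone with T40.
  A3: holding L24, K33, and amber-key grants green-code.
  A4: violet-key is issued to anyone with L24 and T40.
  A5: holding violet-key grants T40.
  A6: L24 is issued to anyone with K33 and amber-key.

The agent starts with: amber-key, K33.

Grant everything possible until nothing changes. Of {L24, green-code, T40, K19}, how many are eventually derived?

Holding K33 and amber-key grants L24 (A6).
Holding L24, K33, and amber-key grants green-code (A3).
L24: reached.
green-code: reached.
T40 would need violet-key (A5), but violet-key is never granted.
K19 would need green-code and violet-key (A1), but violet-key is never granted.
Reached: L24 and green-code — 2 of the 4.

2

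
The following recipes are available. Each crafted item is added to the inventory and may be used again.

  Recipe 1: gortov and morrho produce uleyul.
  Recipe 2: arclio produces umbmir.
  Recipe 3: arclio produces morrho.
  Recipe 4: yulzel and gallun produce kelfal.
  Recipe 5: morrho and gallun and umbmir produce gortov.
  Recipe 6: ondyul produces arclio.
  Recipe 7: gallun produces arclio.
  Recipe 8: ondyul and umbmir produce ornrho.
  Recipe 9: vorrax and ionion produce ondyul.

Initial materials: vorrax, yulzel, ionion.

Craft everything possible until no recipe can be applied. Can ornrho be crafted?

Yes

Using Recipe 9, vorrax and ionion make ondyul.
Using Recipe 6, ondyul makes arclio.
Using Recipe 2, arclio makes umbmir.
ondyul and umbmir → ornrho (Recipe 8).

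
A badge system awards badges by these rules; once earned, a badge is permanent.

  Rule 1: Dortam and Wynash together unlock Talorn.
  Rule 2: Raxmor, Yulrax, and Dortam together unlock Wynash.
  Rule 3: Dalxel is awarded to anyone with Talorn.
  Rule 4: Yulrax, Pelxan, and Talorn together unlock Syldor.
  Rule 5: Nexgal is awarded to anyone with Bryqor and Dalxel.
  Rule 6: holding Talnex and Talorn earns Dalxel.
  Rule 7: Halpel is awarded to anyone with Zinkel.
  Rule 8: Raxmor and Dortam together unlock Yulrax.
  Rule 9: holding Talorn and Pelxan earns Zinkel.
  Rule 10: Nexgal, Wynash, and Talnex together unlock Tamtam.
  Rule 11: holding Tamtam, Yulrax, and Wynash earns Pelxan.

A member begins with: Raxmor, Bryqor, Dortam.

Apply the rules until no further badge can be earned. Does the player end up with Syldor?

No

Syldor would need Yulrax, Pelxan, and Talorn (Rule 4), but Pelxan is never earned.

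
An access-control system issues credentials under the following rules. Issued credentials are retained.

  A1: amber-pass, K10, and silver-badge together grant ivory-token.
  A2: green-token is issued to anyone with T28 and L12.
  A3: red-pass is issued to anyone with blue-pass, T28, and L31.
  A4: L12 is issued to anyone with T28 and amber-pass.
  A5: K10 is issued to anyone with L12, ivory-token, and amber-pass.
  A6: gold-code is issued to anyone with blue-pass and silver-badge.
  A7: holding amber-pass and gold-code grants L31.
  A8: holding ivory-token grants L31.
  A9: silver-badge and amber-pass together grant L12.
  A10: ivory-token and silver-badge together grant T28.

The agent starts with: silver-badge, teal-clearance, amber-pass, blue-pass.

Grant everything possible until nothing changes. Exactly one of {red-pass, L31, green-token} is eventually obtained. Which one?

Holding blue-pass and silver-badge grants gold-code (A6).
Holding amber-pass and gold-code grants L31 (A7).
green-token would need T28 and L12 (A2), but T28 is never granted. red-pass would need blue-pass, T28, and L31 (A3), but T28 is never granted.

L31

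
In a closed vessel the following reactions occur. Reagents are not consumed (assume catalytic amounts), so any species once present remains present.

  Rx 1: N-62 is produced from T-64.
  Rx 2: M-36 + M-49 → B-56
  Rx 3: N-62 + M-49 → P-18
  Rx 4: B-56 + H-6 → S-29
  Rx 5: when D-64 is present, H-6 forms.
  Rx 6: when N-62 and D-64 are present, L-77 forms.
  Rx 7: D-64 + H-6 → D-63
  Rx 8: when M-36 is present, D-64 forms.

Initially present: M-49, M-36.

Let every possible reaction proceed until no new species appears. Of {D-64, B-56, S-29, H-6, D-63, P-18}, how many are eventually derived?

M-36 and M-49 present → B-56 forms (Rx 2).
M-36 present → D-64 forms (Rx 8).
D-64 present → H-6 forms (Rx 5).
D-64 and H-6 present → D-63 forms (Rx 7).
B-56 and H-6 present → S-29 forms (Rx 4).
D-64: reached.
B-56: reached.
S-29: reached.
H-6: reached.
D-63: reached.
P-18 would need N-62 and M-49 (Rx 3), but N-62 never forms.
Reached: D-64, B-56, S-29, H-6, and D-63 — 5 of the 6.

5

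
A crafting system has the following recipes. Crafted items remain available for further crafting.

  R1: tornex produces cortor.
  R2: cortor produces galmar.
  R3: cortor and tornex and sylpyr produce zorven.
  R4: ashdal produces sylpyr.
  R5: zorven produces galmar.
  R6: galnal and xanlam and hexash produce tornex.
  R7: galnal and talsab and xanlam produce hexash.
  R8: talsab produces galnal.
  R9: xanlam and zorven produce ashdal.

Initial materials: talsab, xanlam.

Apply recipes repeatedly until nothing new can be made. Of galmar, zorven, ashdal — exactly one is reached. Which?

galmar

Using R8, talsab makes galnal.
galnal and talsab and xanlam → hexash (R7).
Using R6, galnal, xanlam, and hexash make tornex.
Using R1, tornex makes cortor.
Using R2, cortor makes galmar.
ashdal would need xanlam and zorven (R9), but zorven is never obtained. zorven would need cortor, tornex, and sylpyr (R3), but sylpyr is never obtained.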